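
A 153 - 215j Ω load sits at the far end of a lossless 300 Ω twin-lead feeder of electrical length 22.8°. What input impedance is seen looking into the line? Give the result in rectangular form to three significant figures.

Z_in ≈ 104 − j85.4 Ω

tan(βl) = tan(22.8°) = 0.42
Z_in = Z_0·(Z_L + jZ_0·tanβl)/(Z_0 + jZ_L·tanβl)
     = 300·(153 − j88.9)/(390 + j64.3)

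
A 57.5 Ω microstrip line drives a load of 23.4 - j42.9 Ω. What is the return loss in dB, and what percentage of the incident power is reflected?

RL ≈ 4.46 dB; 35.8% of incident power reflected

Γ = (-34.1 − j42.9)/(80.9 − j42.9), |Γ| = 0.598
RL = −20·log₁₀(0.598) = 4.46 dB
P_refl/P_inc = |Γ|² = 0.358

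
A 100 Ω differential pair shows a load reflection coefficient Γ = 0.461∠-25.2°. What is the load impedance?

Z_L = Z_0·(1 + Γ)/(1 − Γ) = 100·(1.42 − j0.196)/(0.583 + j0.196)

Z_L ≈ 208 − j104 Ω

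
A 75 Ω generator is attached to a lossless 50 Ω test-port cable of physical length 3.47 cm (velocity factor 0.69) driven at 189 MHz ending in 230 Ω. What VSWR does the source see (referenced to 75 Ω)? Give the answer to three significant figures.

λ = v/f = 0.69·c / 189 MHz = 1.1 m
βl = 2π·l/λ = 2π × 0.0317 = 11.4°
tan(βl) = 0.202
Z_in = Z_0·(Z_L + jZ_0·tanβl)/(Z_0 + jZ_L·tanβl) = 129 − j109 Ω
Γ_s = (Z_in − Z_s)/(Z_in + Z_s) = (53.6 − j109)/(204 − j109), |Γ_s| = 0.527
VSWR = (1 + |Γ_s|)/(1 − |Γ_s|)

VSWR ≈ 3.23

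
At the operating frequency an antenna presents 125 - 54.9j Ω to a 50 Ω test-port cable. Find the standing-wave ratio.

Γ = (Z_L − Z_0)/(Z_L + Z_0) = (75 − j54.9)/(175 − j54.9)
|Γ| = 92.9/183 = 0.507
VSWR = (1 + |Γ|)/(1 − |Γ|) = 1.51/0.493

VSWR ≈ 3.05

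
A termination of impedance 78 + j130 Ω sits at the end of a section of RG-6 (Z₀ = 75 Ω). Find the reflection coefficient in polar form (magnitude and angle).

Γ ≈ 0.648 ∠ 48.3°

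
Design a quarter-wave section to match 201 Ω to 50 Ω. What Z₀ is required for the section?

Z_qwt = √(Z_0·R_L) = √(50 × 201) = √10050

Z_qwt ≈ 100 Ω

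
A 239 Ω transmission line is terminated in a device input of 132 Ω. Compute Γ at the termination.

Γ = -0.288

Γ = (Z_L − Z_0)/(Z_L + Z_0) = (132 − 239)/(132 + 239) = -107/371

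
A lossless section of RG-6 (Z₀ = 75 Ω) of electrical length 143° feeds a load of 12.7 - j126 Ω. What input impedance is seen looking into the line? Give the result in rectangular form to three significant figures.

tan(βl) = tan(143°) = -0.754
Z_in = Z_0·(Z_L + jZ_0·tanβl)/(Z_0 + jZ_L·tanβl)
     = 75·(12.7 − j183)/(-19.9 − j9.57)

Z_in ≈ 229 + j576 Ω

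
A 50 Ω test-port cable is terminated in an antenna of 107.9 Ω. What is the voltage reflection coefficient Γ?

Γ = 0.367

Γ = (Z_L − Z_0)/(Z_L + Z_0) = (107.9 − 50)/(107.9 + 50) = 57.9/157.9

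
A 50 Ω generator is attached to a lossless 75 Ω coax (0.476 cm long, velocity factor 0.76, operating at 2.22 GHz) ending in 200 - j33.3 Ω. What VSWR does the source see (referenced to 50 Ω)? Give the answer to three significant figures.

VSWR ≈ 3.86

λ = v/f = 0.76·c / 2.22 GHz = 0.103 m
βl = 2π·l/λ = 2π × 0.0463 = 16.7°
tan(βl) = 0.3
Z_in = Z_0·(Z_L + jZ_0·tanβl)/(Z_0 + jZ_L·tanβl) = 113 − j89.5 Ω
Γ_s = (Z_in − Z_s)/(Z_in + Z_s) = (63.4 − j89.5)/(163 − j89.5), |Γ_s| = 0.589
VSWR = (1 + |Γ_s|)/(1 − |Γ_s|)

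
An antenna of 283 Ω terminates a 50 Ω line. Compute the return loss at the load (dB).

RL ≈ 3.1 dB

Γ = (283 − 50)/(283 + 50) = 0.7
RL = −20·log₁₀|Γ| = −20·log₁₀(0.7)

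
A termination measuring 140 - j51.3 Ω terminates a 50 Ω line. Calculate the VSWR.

VSWR ≈ 3.22

Γ = (Z_L − Z_0)/(Z_L + Z_0) = (90 − j51.3)/(190 − j51.3)
|Γ| = 104/197 = 0.526
VSWR = (1 + |Γ|)/(1 − |Γ|) = 1.53/0.474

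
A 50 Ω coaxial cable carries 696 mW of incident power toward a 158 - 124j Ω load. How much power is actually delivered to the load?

|Γ| = |(108 − j124)/(208 − j124)| = 0.679
|Γ|² = 0.461
P_refl = |Γ|²·P_inc = 321 mW, P_del = (1 − |Γ|²)·P_inc = 375 mW

P_delivered ≈ 375 mW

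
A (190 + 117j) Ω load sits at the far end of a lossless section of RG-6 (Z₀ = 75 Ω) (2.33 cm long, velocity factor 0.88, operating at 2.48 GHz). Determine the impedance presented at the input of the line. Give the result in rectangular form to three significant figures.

λ = v/f = 0.88·c / 2.48 GHz = 0.106 m
βl = 2π·l/λ = 2π × 0.219 = 78.8°
tan(βl) = tan(78.8°) = 5.05
Z_in = Z_0·(Z_L + jZ_0·tanβl)/(Z_0 + jZ_L·tanβl)
     = 75·(190 + j496)/(-516 + j959)

Z_in ≈ 23.9 − j27.7 Ω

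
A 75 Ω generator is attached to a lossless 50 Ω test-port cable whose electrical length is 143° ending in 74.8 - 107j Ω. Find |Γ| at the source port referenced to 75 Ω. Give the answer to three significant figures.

tan(βl) = -0.754
Z_in = Z_0·(Z_L + jZ_0·tanβl)/(Z_0 + jZ_L·tanβl) = 71.2 + j105 Ω
Γ_s = (Z_in − Z_s)/(Z_in + Z_s) = (-3.76 + j105)/(146 + j105), |Γ_s| = 0.584

|Γ| ≈ 0.584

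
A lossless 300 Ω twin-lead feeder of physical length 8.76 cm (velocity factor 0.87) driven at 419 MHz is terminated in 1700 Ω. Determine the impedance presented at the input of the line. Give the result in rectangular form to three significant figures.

Z_in ≈ 86.8 − j234 Ω

λ = v/f = 0.87·c / 419 MHz = 0.623 m
βl = 2π·l/λ = 2π × 0.141 = 50.6°
tan(βl) = tan(50.6°) = 1.22
Z_in = Z_0·(Z_L + jZ_0·tanβl)/(Z_0 + jZ_L·tanβl)
     = 300·(1700 + j366)/(300 + j2070)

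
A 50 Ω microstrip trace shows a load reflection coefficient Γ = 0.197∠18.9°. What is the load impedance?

Z_L = Z_0·(1 + Γ)/(1 − Γ) = 50·(1.19 + j0.0638)/(0.814 − j0.0638)

Z_L ≈ 72.2 + j9.58 Ω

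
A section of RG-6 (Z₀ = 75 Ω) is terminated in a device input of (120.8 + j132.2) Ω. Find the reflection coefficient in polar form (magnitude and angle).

Γ = (Z_L − Z_0)/(Z_L + Z_0) = (45.8 + j132.2)/(195.8 + j132.2)
|Γ| = 140/236 = 0.592

Γ ≈ 0.592 ∠ 36.9°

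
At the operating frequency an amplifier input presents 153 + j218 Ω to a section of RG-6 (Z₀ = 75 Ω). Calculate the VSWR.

Γ = (Z_L − Z_0)/(Z_L + Z_0) = (78 + j218)/(228 + j218)
|Γ| = 232/315 = 0.734
VSWR = (1 + |Γ|)/(1 − |Γ|) = 1.73/0.266

VSWR ≈ 6.52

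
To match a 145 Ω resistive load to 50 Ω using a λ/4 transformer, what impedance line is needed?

Z_qwt = √(Z_0·R_L) = √(50 × 145) = √7250

Z_qwt ≈ 85.1 Ω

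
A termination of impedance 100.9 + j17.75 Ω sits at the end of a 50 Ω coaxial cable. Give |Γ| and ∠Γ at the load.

Γ ≈ 0.355 ∠ 12.5°

Γ = (Z_L − Z_0)/(Z_L + Z_0) = (50.9 + j17.75)/(150.9 + j17.75)
|Γ| = 53.9/152 = 0.355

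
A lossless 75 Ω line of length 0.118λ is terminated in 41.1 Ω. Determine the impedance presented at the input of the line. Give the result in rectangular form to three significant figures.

βl = 2π × 0.118 = 42.5°
tan(βl) = tan(42.5°) = 0.916
Z_in = Z_0·(Z_L + jZ_0·tanβl)/(Z_0 + jZ_L·tanβl)
     = 75·(41.1 + j68.7)/(75 + j37.6)

Z_in ≈ 60.4 + j38.4 Ω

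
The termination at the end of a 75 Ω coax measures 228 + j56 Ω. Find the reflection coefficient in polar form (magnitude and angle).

Γ = (Z_L − Z_0)/(Z_L + Z_0) = (153 + j56)/(303 + j56)
|Γ| = 163/308 = 0.529

Γ ≈ 0.529 ∠ 9.63°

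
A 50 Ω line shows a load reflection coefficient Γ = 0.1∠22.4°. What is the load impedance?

Z_L = Z_0·(1 + Γ)/(1 − Γ) = 50·(1.09 + j0.0381)/(0.908 − j0.0381)

Z_L ≈ 60 + j4.62 Ω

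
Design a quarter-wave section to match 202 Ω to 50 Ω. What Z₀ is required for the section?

Z_qwt ≈ 100 Ω

Z_qwt = √(Z_0·R_L) = √(50 × 202) = √10100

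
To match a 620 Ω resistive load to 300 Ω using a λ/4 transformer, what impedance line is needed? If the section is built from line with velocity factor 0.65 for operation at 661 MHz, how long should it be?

Z_qwt = √(Z_0·R_L) = √(300 × 620) = √186000
λ = 0.65·c/f = 0.295 m, so l = λ/4 = 0.0738 m

Z_qwt ≈ 431 Ω; length ≈ 7.38 cm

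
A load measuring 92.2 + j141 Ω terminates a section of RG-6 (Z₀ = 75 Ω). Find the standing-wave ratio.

VSWR ≈ 4.71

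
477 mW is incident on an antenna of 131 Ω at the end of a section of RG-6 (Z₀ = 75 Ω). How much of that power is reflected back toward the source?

P_reflected ≈ 35.3 mW

Γ = (131 − 75)/(131 + 75) = 0.272
|Γ|² = 0.0739
P_refl = |Γ|²·P_inc = 35.3 mW, P_del = (1 − |Γ|²)·P_inc = 442 mW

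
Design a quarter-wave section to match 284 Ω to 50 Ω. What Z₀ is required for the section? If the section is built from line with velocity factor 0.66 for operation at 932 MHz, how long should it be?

Z_qwt ≈ 119 Ω; length ≈ 5.31 cm

Z_qwt = √(Z_0·R_L) = √(50 × 284) = √14200
λ = 0.66·c/f = 0.212 m, so l = λ/4 = 0.0531 m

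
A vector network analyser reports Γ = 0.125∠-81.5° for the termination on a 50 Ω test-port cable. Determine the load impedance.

Z_L = Z_0·(1 + Γ)/(1 − Γ) = 50·(1.02 − j0.124)/(0.982 + j0.124)

Z_L ≈ 50.3 − j12.6 Ω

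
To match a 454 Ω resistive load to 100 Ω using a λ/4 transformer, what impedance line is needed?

Z_qwt = √(Z_0·R_L) = √(100 × 454) = √45400

Z_qwt ≈ 213 Ω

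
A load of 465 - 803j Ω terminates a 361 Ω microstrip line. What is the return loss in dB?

RL ≈ 3.06 dB

Γ = (104 − j803)/(826 − j803), |Γ| = 0.703
RL = −20·log₁₀|Γ| = −20·log₁₀(0.703)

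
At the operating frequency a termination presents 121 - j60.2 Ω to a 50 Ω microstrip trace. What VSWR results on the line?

Γ = (Z_L − Z_0)/(Z_L + Z_0) = (71 − j60.2)/(171 − j60.2)
|Γ| = 93.1/181 = 0.513
VSWR = (1 + |Γ|)/(1 − |Γ|) = 1.51/0.487

VSWR ≈ 3.11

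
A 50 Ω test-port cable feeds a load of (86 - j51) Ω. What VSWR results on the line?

Γ = (Z_L − Z_0)/(Z_L + Z_0) = (36 − j51)/(136 − j51)
|Γ| = 62.4/145 = 0.43
VSWR = (1 + |Γ|)/(1 − |Γ|) = 1.43/0.57

VSWR ≈ 2.51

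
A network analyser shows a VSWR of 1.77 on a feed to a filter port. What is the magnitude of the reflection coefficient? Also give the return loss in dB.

|Γ| ≈ 0.278; return loss ≈ 11.1 dB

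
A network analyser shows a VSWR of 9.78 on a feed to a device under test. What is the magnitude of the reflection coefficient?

|Γ| ≈ 0.814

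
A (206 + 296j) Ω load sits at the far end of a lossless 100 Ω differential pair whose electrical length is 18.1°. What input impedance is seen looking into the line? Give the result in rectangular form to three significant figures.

tan(βl) = tan(18.1°) = 0.327
Z_in = Z_0·(Z_L + jZ_0·tanβl)/(Z_0 + jZ_L·tanβl)
     = 100·(206 + j329)/(3.25 + j67.3)

Z_in ≈ 502 − j282 Ω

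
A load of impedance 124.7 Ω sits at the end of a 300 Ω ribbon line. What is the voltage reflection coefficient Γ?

Γ = -0.413

Γ = (Z_L − Z_0)/(Z_L + Z_0) = (124.7 − 300)/(124.7 + 300) = -175.3/424.7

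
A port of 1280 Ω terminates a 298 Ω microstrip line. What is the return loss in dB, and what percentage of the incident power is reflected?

RL ≈ 4.12 dB; 38.7% of incident power reflected

Γ = (1280 − 298)/(1280 + 298) = 0.622
RL = −20·log₁₀(0.622) = 4.12 dB
P_refl/P_inc = |Γ|² = 0.387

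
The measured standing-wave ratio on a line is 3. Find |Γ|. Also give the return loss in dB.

|Γ| = (S − 1)/(S + 1) = (3 − 1)/(3 + 1) = 2/4
RL = −20·log₁₀|Γ| = −20·log₁₀(0.5)

|Γ| ≈ 0.5; return loss ≈ 6.02 dB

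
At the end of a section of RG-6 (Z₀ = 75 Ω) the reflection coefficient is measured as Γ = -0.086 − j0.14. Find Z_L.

Z_L = Z_0·(1 + Γ)/(1 − Γ) = 75·(0.914 − j0.14)/(1.09 + j0.14)

Z_L ≈ 60.9 − j17.5 Ω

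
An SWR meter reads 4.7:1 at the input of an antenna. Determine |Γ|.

|Γ| ≈ 0.649

|Γ| = (S − 1)/(S + 1) = (4.7 − 1)/(4.7 + 1) = 3.7/5.7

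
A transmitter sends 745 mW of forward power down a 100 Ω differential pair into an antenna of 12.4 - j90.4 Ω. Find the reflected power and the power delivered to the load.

P_reflected ≈ 567 mW; P_delivered ≈ 178 mW

|Γ| = |(-87.6 − j90.4)/(112.4 − j90.4)| = 0.873
|Γ|² = 0.762
P_refl = |Γ|²·P_inc = 567 mW, P_del = (1 − |Γ|²)·P_inc = 178 mW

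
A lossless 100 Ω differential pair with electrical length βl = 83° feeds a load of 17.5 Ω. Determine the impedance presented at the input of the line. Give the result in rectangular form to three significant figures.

Z_in ≈ 389 + j260 Ω

tan(βl) = tan(83°) = 8.14
Z_in = Z_0·(Z_L + jZ_0·tanβl)/(Z_0 + jZ_L·tanβl)
     = 100·(17.5 + j814)/(100 + j143)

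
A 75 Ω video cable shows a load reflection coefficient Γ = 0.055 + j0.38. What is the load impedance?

Z_L = Z_0·(1 + Γ)/(1 − Γ) = 75·(1.05 + j0.38)/(0.945 − j0.38)

Z_L ≈ 61.6 + j54.9 Ω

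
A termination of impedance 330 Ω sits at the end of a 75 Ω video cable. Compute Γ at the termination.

Γ = 0.63

Γ = (Z_L − Z_0)/(Z_L + Z_0) = (330 − 75)/(330 + 75) = 255/405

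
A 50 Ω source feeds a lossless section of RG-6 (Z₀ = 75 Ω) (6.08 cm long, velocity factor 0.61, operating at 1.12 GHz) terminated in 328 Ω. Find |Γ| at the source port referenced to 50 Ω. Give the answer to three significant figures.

λ = v/f = 0.61·c / 1.12 GHz = 0.163 m
βl = 2π·l/λ = 2π × 0.372 = 134°
tan(βl) = -1.04
Z_in = Z_0·(Z_L + jZ_0·tanβl)/(Z_0 + jZ_L·tanβl) = 31.6 + j65.4 Ω
Γ_s = (Z_in − Z_s)/(Z_in + Z_s) = (-18.4 + j65.4)/(81.6 + j65.4), |Γ_s| = 0.65

|Γ| ≈ 0.65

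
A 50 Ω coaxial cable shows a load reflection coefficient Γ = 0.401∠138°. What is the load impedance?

Z_L = Z_0·(1 + Γ)/(1 − Γ) = 50·(0.702 + j0.268)/(1.3 − j0.268)

Z_L ≈ 23.9 + j15.3 Ω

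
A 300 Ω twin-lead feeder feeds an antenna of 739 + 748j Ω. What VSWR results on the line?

Γ = (Z_L − Z_0)/(Z_L + Z_0) = (439 + j748)/(1039 + j748)
|Γ| = 867/1280 = 0.677
VSWR = (1 + |Γ|)/(1 − |Γ|) = 1.68/0.323

VSWR ≈ 5.2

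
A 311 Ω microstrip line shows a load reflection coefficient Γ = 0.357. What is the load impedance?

Z_L ≈ 656 Ω

Z_L = Z_0·(1 + Γ)/(1 − Γ) = 311·(1.36)/(0.643)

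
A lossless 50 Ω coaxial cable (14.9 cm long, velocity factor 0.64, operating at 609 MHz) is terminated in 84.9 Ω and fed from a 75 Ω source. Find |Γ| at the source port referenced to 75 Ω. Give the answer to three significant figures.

λ = v/f = 0.64·c / 609 MHz = 0.315 m
βl = 2π·l/λ = 2π × 0.473 = 170°
tan(βl) = -0.174
Z_in = Z_0·(Z_L + jZ_0·tanβl)/(Z_0 + jZ_L·tanβl) = 80.5 + j15.1 Ω
Γ_s = (Z_in − Z_s)/(Z_in + Z_s) = (5.46 + j15.1)/(155 + j15.1), |Γ_s| = 0.103

|Γ| ≈ 0.103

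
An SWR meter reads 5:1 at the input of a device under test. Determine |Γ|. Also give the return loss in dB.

|Γ| = (S − 1)/(S + 1) = (5 − 1)/(5 + 1) = 4/6
RL = −20·log₁₀|Γ| = −20·log₁₀(0.667)

|Γ| ≈ 0.667; return loss ≈ 3.52 dB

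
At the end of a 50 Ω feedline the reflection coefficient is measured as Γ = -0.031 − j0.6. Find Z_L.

Z_L ≈ 22.5 − j42.2 Ω

Z_L = Z_0·(1 + Γ)/(1 − Γ) = 50·(0.969 − j0.6)/(1.03 + j0.6)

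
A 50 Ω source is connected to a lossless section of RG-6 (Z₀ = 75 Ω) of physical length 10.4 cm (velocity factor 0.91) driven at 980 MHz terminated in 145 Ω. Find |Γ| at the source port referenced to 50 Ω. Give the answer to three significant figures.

|Γ| ≈ 0.372

λ = v/f = 0.91·c / 980 MHz = 0.279 m
βl = 2π·l/λ = 2π × 0.373 = 134°
tan(βl) = -1.02
Z_in = Z_0·(Z_L + jZ_0·tanβl)/(Z_0 + jZ_L·tanβl) = 60.5 + j42.8 Ω
Γ_s = (Z_in − Z_s)/(Z_in + Z_s) = (10.5 + j42.8)/(110 + j42.8), |Γ_s| = 0.372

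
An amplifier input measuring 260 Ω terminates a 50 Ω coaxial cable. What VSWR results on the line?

VSWR ≈ 5.2

Γ = (260 − 50)/(260 + 50) = 0.677
VSWR = (1 + 0.677)/(1 − 0.677)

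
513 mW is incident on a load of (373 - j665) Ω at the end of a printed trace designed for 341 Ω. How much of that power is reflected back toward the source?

|Γ| = |(32 − j665)/(714 − j665)| = 0.682
|Γ|² = 0.466
P_refl = |Γ|²·P_inc = 239 mW, P_del = (1 − |Γ|²)·P_inc = 274 mW

P_reflected ≈ 239 mW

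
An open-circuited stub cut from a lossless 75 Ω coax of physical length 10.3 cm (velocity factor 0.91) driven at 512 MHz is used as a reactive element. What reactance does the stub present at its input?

X_in ≈ -28 Ω (capacitive)

λ = v/f = 0.91·c / 512 MHz = 0.533 m
βl = 2π·l/λ = 2π × 0.193 = 69.5°
tan(βl) = 2.68
For an open-circuited stub, Z_in = −jZ_0·cot(βl) = −jZ_0/tan(βl)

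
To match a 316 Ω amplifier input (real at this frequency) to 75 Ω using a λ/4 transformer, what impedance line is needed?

Z_qwt ≈ 154 Ω

Z_qwt = √(Z_0·R_L) = √(75 × 316) = √23700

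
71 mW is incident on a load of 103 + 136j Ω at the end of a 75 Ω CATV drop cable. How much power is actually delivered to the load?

P_delivered ≈ 43.7 mW

|Γ| = |(28 + j136)/(178 + j136)| = 0.62
|Γ|² = 0.384
P_refl = |Γ|²·P_inc = 27.3 mW, P_del = (1 − |Γ|²)·P_inc = 43.7 mW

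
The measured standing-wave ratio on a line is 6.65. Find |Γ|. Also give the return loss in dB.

|Γ| = (S − 1)/(S + 1) = (6.65 − 1)/(6.65 + 1) = 5.65/7.65
RL = −20·log₁₀|Γ| = −20·log₁₀(0.739)

|Γ| ≈ 0.739; return loss ≈ 2.63 dB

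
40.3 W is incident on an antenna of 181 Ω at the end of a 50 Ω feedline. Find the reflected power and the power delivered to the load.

Γ = (181 − 50)/(181 + 50) = 0.567
|Γ|² = 0.322
P_refl = |Γ|²·P_inc = 13 W, P_del = (1 − |Γ|²)·P_inc = 27.3 W

P_reflected ≈ 13 W; P_delivered ≈ 27.3 W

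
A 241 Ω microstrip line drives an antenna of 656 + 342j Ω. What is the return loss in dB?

RL ≈ 5.03 dB

Γ = (415 + j342)/(897 + j342), |Γ| = 0.56
RL = −20·log₁₀|Γ| = −20·log₁₀(0.56)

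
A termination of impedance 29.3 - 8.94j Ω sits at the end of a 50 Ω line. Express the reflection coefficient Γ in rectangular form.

Γ ≈ -0.245 − j0.14

Γ = (Z_L − Z_0)/(Z_L + Z_0) = (-20.7 − j8.94)/(79.3 − j8.94)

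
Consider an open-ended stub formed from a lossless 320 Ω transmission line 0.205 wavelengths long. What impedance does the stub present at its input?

Z_in ≈ −j93 Ω

βl = 2π × 0.205 = 73.8°
tan(βl) = 3.44
For an open-ended stub, Z_in = −jZ_0·cot(βl) = −jZ_0/tan(βl)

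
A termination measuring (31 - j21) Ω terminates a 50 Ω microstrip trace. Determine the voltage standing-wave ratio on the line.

Γ = (Z_L − Z_0)/(Z_L + Z_0) = (-19 − j21)/(81 − j21)
|Γ| = 28.3/83.7 = 0.338
VSWR = (1 + |Γ|)/(1 − |Γ|) = 1.34/0.662

VSWR ≈ 2.02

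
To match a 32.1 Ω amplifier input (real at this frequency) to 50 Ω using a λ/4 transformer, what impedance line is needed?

Z_qwt ≈ 40.1 Ω

Z_qwt = √(Z_0·R_L) = √(50 × 32.1) = √1605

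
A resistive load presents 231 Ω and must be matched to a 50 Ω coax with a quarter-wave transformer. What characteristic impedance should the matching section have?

Z_qwt = √(Z_0·R_L) = √(50 × 231) = √11550

Z_qwt ≈ 107 Ω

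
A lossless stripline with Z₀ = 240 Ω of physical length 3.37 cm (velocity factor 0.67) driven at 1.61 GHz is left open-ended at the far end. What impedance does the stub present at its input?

λ = v/f = 0.67·c / 1.61 GHz = 0.125 m
βl = 2π·l/λ = 2π × 0.27 = 97.2°
tan(βl) = -7.94
For an open-ended stub, Z_in = −jZ_0·cot(βl) = −jZ_0/tan(βl)

Z_in ≈ +j30.2 Ω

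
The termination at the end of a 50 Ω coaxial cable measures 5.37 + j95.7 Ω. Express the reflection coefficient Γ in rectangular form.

Γ ≈ 0.547 + j0.783

Γ = (Z_L − Z_0)/(Z_L + Z_0) = (-44.63 + j95.7)/(55.37 + j95.7)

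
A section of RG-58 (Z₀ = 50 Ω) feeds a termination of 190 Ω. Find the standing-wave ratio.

VSWR ≈ 3.8

For a purely resistive load, VSWR = R_L/Z_0 or Z_0/R_L (whichever > 1) = 190/50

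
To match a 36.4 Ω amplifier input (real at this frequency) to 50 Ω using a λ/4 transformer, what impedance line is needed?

Z_qwt = √(Z_0·R_L) = √(50 × 36.4) = √1820

Z_qwt ≈ 42.7 Ω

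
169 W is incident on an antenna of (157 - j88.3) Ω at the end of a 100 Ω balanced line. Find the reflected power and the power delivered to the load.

P_reflected ≈ 25.3 W; P_delivered ≈ 144 W

|Γ| = |(57 − j88.3)/(257 − j88.3)| = 0.387
|Γ|² = 0.15
P_refl = |Γ|²·P_inc = 25.3 W, P_del = (1 − |Γ|²)·P_inc = 144 W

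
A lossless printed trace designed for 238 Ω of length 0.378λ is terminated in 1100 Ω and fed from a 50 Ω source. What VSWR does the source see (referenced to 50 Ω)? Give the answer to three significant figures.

VSWR ≈ 12.3

βl = 2π × 0.378 = 136°
tan(βl) = -0.963
Z_in = Z_0·(Z_L + jZ_0·tanβl)/(Z_0 + jZ_L·tanβl) = 102 + j224 Ω
Γ_s = (Z_in − Z_s)/(Z_in + Z_s) = (51.9 + j224)/(152 + j224), |Γ_s| = 0.85
VSWR = (1 + |Γ_s|)/(1 − |Γ_s|)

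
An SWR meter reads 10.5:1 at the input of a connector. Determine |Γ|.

|Γ| = (S − 1)/(S + 1) = (10.5 − 1)/(10.5 + 1) = 9.5/11.5

|Γ| ≈ 0.826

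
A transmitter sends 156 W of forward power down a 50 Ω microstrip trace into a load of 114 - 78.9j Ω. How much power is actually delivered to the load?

P_delivered ≈ 107 W

|Γ| = |(64 − j78.9)/(164 − j78.9)| = 0.558
|Γ|² = 0.312
P_refl = |Γ|²·P_inc = 48.6 W, P_del = (1 − |Γ|²)·P_inc = 107 W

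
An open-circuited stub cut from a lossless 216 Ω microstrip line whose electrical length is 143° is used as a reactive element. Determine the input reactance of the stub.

tan(βl) = -0.754
For an open-circuited stub, Z_in = −jZ_0·cot(βl) = −jZ_0/tan(βl)

X_in ≈ 287 Ω (inductive)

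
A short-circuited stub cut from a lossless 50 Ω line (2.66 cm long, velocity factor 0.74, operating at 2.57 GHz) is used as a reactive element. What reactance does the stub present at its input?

X_in ≈ -131 Ω (capacitive)

λ = v/f = 0.74·c / 2.57 GHz = 0.0864 m
βl = 2π·l/λ = 2π × 0.308 = 111°
tan(βl) = -2.62
For a short-circuited stub, Z_in = jZ_0·tan(βl)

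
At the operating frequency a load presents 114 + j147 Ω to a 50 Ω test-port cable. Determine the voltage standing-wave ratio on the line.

VSWR ≈ 6.35

Γ = (Z_L − Z_0)/(Z_L + Z_0) = (64 + j147)/(164 + j147)
|Γ| = 160/220 = 0.728
VSWR = (1 + |Γ|)/(1 − |Γ|) = 1.73/0.272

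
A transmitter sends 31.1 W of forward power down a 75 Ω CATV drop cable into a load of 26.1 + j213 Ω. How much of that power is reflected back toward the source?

|Γ| = |(-48.9 + j213)/(101.1 + j213)| = 0.927
|Γ|² = 0.859
P_refl = |Γ|²·P_inc = 26.7 W, P_del = (1 − |Γ|²)·P_inc = 4.38 W

P_reflected ≈ 26.7 W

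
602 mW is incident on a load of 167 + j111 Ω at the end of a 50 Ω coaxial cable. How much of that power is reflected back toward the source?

|Γ| = |(117 + j111)/(217 + j111)| = 0.662
|Γ|² = 0.438
P_refl = |Γ|²·P_inc = 264 mW, P_del = (1 − |Γ|²)·P_inc = 338 mW

P_reflected ≈ 264 mW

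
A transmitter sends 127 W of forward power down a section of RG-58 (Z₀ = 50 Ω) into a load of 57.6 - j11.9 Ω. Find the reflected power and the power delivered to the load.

|Γ| = |(7.6 − j11.9)/(107.6 − j11.9)| = 0.13
|Γ|² = 0.017
P_refl = |Γ|²·P_inc = 2.16 W, P_del = (1 − |Γ|²)·P_inc = 125 W

P_reflected ≈ 2.16 W; P_delivered ≈ 125 W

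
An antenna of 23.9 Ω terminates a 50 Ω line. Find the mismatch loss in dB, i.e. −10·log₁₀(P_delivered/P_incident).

mismatch loss ≈ 0.579 dB

Γ = (23.9 − 50)/(23.9 + 50) = -0.353
|Γ|² = 0.125, so P_del/P_inc = 1 − |Γ|² = 0.875
ML = −10·log₁₀(1 − |Γ|²)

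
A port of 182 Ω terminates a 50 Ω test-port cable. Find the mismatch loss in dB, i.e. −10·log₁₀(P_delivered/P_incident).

mismatch loss ≈ 1.7 dB

Γ = (182 − 50)/(182 + 50) = 0.569
|Γ|² = 0.324, so P_del/P_inc = 1 − |Γ|² = 0.676
ML = −10·log₁₀(1 − |Γ|²)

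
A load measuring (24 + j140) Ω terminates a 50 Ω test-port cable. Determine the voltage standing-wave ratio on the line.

Γ = (Z_L − Z_0)/(Z_L + Z_0) = (-26 + j140)/(74 + j140)
|Γ| = 142/158 = 0.899
VSWR = (1 + |Γ|)/(1 − |Γ|) = 1.9/0.101

VSWR ≈ 18.8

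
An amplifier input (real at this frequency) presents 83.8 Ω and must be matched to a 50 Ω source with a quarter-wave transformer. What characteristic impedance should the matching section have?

Z_qwt ≈ 64.7 Ω

Z_qwt = √(Z_0·R_L) = √(50 × 83.8) = √4190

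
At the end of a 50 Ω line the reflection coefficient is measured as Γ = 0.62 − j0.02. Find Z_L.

Z_L ≈ 212 − j13.8 Ω

Z_L = Z_0·(1 + Γ)/(1 − Γ) = 50·(1.62 − j0.02)/(0.38 + j0.02)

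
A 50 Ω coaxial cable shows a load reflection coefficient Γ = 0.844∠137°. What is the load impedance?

Z_L = Z_0·(1 + Γ)/(1 − Γ) = 50·(0.383 + j0.576)/(1.62 − j0.576)

Z_L ≈ 4.88 + j19.5 Ω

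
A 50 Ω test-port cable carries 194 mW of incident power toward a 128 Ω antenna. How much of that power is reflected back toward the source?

Γ = (128 − 50)/(128 + 50) = 0.438
|Γ|² = 0.192
P_refl = |Γ|²·P_inc = 37.3 mW, P_del = (1 − |Γ|²)·P_inc = 157 mW

P_reflected ≈ 37.3 mW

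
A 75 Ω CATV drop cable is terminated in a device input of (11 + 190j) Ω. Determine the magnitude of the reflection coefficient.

Γ = (Z_L − Z_0)/(Z_L + Z_0) = (-64 + j190)/(86 + j190)
|Γ| = 200/209

|Γ| ≈ 0.961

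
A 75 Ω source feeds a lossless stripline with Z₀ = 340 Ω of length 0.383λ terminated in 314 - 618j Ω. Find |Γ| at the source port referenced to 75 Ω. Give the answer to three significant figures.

βl = 2π × 0.383 = 138°
tan(βl) = -0.904
Z_in = Z_0·(Z_L + jZ_0·tanβl)/(Z_0 + jZ_L·tanβl) = 513 + j772 Ω
Γ_s = (Z_in − Z_s)/(Z_in + Z_s) = (438 + j772)/(588 + j772), |Γ_s| = 0.915

|Γ| ≈ 0.915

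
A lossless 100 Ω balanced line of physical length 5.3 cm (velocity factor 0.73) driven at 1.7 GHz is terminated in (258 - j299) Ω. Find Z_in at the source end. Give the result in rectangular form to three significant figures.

λ = v/f = 0.73·c / 1.7 GHz = 0.129 m
βl = 2π·l/λ = 2π × 0.411 = 148°
tan(βl) = tan(148°) = -0.622
Z_in = Z_0·(Z_L + jZ_0·tanβl)/(Z_0 + jZ_L·tanβl)
     = 100·(258 − j361)/(-86 − j161)

Z_in ≈ 108 + j219 Ω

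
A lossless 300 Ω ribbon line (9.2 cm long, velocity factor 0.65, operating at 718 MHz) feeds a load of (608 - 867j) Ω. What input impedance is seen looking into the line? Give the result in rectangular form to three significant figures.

Z_in ≈ 91.4 + j289 Ω

λ = v/f = 0.65·c / 718 MHz = 0.272 m
βl = 2π·l/λ = 2π × 0.339 = 122°
tan(βl) = tan(122°) = -1.6
Z_in = Z_0·(Z_L + jZ_0·tanβl)/(Z_0 + jZ_L·tanβl)
     = 300·(608 − j1350)/(-1090 − j975)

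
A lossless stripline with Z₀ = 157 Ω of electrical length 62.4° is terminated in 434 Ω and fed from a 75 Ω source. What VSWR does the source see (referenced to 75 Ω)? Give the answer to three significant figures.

tan(βl) = 1.91
Z_in = Z_0·(Z_L + jZ_0·tanβl)/(Z_0 + jZ_L·tanβl) = 69.8 − j68.9 Ω
Γ_s = (Z_in − Z_s)/(Z_in + Z_s) = (-5.18 − j68.9)/(145 − j68.9), |Γ_s| = 0.431
VSWR = (1 + |Γ_s|)/(1 − |Γ_s|)

VSWR ≈ 2.51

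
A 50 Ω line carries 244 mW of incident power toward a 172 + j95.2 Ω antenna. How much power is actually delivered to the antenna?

|Γ| = |(122 + j95.2)/(222 + j95.2)| = 0.641
|Γ|² = 0.41
P_refl = |Γ|²·P_inc = 100 mW, P_del = (1 − |Γ|²)·P_inc = 144 mW

P_delivered ≈ 144 mW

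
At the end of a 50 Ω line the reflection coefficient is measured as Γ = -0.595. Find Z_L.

Z_L = Z_0·(1 + Γ)/(1 − Γ) = 50·(0.405)/(1.59)

Z_L ≈ 12.7 Ω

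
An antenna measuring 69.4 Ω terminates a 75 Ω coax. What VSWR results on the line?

VSWR ≈ 1.08

Γ = (69.4 − 75)/(69.4 + 75) = -0.0388
VSWR = (1 + 0.0388)/(1 − 0.0388)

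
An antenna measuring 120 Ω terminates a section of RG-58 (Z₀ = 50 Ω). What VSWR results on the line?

Γ = (120 − 50)/(120 + 50) = 0.412
VSWR = (1 + 0.412)/(1 − 0.412)

VSWR ≈ 2.4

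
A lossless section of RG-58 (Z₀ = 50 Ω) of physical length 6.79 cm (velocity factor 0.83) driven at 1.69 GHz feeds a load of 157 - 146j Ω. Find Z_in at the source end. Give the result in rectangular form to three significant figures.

Z_in ≈ 241 + j118 Ω

λ = v/f = 0.83·c / 1.69 GHz = 0.147 m
βl = 2π·l/λ = 2π × 0.461 = 166°
tan(βl) = tan(166°) = -0.251
Z_in = Z_0·(Z_L + jZ_0·tanβl)/(Z_0 + jZ_L·tanβl)
     = 50·(157 − j159)/(13.3 − j39.4)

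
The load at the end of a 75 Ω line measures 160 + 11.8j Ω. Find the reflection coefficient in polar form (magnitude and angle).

Γ = (Z_L − Z_0)/(Z_L + Z_0) = (85 + j11.8)/(235 + j11.8)
|Γ| = 85.8/235 = 0.365

Γ ≈ 0.365 ∠ 5.03°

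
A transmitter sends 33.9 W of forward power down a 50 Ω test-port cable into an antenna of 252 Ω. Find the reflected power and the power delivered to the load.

Γ = (252 − 50)/(252 + 50) = 0.669
|Γ|² = 0.447
P_refl = |Γ|²·P_inc = 15.2 W, P_del = (1 − |Γ|²)·P_inc = 18.7 W

P_reflected ≈ 15.2 W; P_delivered ≈ 18.7 W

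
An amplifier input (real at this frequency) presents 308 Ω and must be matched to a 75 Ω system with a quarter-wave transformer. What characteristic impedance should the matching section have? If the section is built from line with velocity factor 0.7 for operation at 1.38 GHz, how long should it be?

Z_qwt ≈ 152 Ω; length ≈ 3.8 cm

Z_qwt = √(Z_0·R_L) = √(75 × 308) = √23100
λ = 0.7·c/f = 0.152 m, so l = λ/4 = 0.038 m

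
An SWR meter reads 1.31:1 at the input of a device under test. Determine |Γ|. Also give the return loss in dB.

|Γ| ≈ 0.134; return loss ≈ 17.4 dB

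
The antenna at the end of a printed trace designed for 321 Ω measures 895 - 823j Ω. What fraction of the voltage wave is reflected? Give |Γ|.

Γ = (Z_L − Z_0)/(Z_L + Z_0) = (574 − j823)/(1216 − j823)
|Γ| = 1000/1470

|Γ| ≈ 0.683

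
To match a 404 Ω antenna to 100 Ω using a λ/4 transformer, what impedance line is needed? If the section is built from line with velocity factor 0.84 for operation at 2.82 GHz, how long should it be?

Z_qwt ≈ 201 Ω; length ≈ 2.23 cm

Z_qwt = √(Z_0·R_L) = √(100 × 404) = √40400
λ = 0.84·c/f = 0.0894 m, so l = λ/4 = 0.0223 m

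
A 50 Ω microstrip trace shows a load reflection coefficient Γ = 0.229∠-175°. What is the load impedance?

Z_L ≈ 31.4 − j1.32 Ω

Z_L = Z_0·(1 + Γ)/(1 − Γ) = 50·(0.772 − j0.02)/(1.23 + j0.02)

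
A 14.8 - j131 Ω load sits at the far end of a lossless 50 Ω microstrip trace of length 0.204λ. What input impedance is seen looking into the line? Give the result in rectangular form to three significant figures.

βl = 2π × 0.204 = 73.4°
tan(βl) = tan(73.4°) = 3.36
Z_in = Z_0·(Z_L + jZ_0·tanβl)/(Z_0 + jZ_L·tanβl)
     = 50·(14.8 + j37.2)/(491 + j49.8)

Z_in ≈ 1.87 + j3.6 Ω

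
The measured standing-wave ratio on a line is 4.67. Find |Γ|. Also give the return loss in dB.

|Γ| ≈ 0.647; return loss ≈ 3.78 dB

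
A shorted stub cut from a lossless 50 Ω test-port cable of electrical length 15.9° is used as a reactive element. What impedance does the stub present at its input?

Z_in ≈ +j14.2 Ω

tan(βl) = 0.285
For a shorted stub, Z_in = jZ_0·tan(βl)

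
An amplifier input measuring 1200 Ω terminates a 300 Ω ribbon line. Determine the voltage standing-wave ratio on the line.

VSWR ≈ 4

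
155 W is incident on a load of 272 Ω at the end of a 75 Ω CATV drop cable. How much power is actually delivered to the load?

P_delivered ≈ 105 W

Γ = (272 − 75)/(272 + 75) = 0.568
|Γ|² = 0.322
P_refl = |Γ|²·P_inc = 50 W, P_del = (1 − |Γ|²)·P_inc = 105 W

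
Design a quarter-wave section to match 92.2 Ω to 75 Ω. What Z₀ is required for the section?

Z_qwt ≈ 83.2 Ω

Z_qwt = √(Z_0·R_L) = √(75 × 92.2) = √6915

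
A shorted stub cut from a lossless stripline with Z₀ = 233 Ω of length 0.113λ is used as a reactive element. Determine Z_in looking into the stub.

βl = 2π × 0.113 = 40.7°
tan(βl) = 0.86
For a shorted stub, Z_in = jZ_0·tan(βl)

Z_in ≈ +j200 Ω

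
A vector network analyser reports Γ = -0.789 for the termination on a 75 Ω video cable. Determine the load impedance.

Z_L = Z_0·(1 + Γ)/(1 − Γ) = 75·(0.211)/(1.79)

Z_L ≈ 8.85 Ω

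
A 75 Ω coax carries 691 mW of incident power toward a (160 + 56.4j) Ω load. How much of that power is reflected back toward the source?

P_reflected ≈ 123 mW

|Γ| = |(85 + j56.4)/(235 + j56.4)| = 0.422
|Γ|² = 0.178
P_refl = |Γ|²·P_inc = 123 mW, P_del = (1 − |Γ|²)·P_inc = 568 mW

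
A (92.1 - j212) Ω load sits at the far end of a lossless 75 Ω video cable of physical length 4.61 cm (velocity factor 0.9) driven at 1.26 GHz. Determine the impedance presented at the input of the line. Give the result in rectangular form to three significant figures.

λ = v/f = 0.9·c / 1.26 GHz = 0.214 m
βl = 2π·l/λ = 2π × 0.215 = 77.4°
tan(βl) = tan(77.4°) = 4.49
Z_in = Z_0·(Z_L + jZ_0·tanβl)/(Z_0 + jZ_L·tanβl)
     = 75·(92.1 + j125)/(1030 + j414)

Z_in ≈ 8.95 + j5.51 Ω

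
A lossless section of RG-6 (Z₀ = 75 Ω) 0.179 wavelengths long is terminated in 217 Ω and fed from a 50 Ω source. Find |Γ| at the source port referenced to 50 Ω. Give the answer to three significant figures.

|Γ| ≈ 0.417

βl = 2π × 0.179 = 64.4°
tan(βl) = 2.09
Z_in = Z_0·(Z_L + jZ_0·tanβl)/(Z_0 + jZ_L·tanβl) = 31 − j30.7 Ω
Γ_s = (Z_in − Z_s)/(Z_in + Z_s) = (-19 − j30.7)/(81 − j30.7), |Γ_s| = 0.417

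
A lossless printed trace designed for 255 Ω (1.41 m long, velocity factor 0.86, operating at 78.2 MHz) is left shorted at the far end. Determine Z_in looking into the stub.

λ = v/f = 0.86·c / 78.2 MHz = 3.3 m
βl = 2π·l/λ = 2π × 0.427 = 154°
tan(βl) = -0.491
For a shorted stub, Z_in = jZ_0·tan(βl)

Z_in ≈ −j125 Ω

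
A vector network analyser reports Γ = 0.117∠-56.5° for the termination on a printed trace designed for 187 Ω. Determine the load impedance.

Z_L = Z_0·(1 + Γ)/(1 − Γ) = 187·(1.06 − j0.0976)/(0.935 + j0.0976)

Z_L ≈ 209 − j41.3 Ω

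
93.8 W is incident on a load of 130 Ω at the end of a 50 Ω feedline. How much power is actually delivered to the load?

Γ = (130 − 50)/(130 + 50) = 0.444
|Γ|² = 0.198
P_refl = |Γ|²·P_inc = 18.5 W, P_del = (1 − |Γ|²)·P_inc = 75.3 W

P_delivered ≈ 75.3 W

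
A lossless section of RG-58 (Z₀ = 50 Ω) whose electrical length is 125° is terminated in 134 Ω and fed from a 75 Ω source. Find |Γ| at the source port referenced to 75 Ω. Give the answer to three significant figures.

tan(βl) = -1.43
Z_in = Z_0·(Z_L + jZ_0·tanβl)/(Z_0 + jZ_L·tanβl) = 26 + j28.2 Ω
Γ_s = (Z_in − Z_s)/(Z_in + Z_s) = (-49 + j28.2)/(101 + j28.2), |Γ_s| = 0.539

|Γ| ≈ 0.539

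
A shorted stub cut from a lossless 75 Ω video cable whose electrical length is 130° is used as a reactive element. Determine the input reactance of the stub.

X_in ≈ -89.4 Ω (capacitive)

tan(βl) = -1.19
For a shorted stub, Z_in = jZ_0·tan(βl)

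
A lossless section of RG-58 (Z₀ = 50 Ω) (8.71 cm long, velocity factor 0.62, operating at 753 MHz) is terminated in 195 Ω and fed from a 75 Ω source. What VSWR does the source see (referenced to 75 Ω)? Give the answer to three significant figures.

VSWR ≈ 4.71

λ = v/f = 0.62·c / 753 MHz = 0.247 m
βl = 2π·l/λ = 2π × 0.353 = 127°
tan(βl) = -1.33
Z_in = Z_0·(Z_L + jZ_0·tanβl)/(Z_0 + jZ_L·tanβl) = 19.4 + j33.9 Ω
Γ_s = (Z_in − Z_s)/(Z_in + Z_s) = (-55.6 + j33.9)/(94.4 + j33.9), |Γ_s| = 0.65
VSWR = (1 + |Γ_s|)/(1 − |Γ_s|)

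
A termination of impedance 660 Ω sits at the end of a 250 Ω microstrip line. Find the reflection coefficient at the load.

Γ = 0.451

Γ = (Z_L − Z_0)/(Z_L + Z_0) = (660 − 250)/(660 + 250) = 410/910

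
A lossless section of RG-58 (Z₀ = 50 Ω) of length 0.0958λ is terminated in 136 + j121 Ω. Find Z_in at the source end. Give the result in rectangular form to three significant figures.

βl = 2π × 0.0958 = 34.5°
tan(βl) = tan(34.5°) = 0.687
Z_in = Z_0·(Z_L + jZ_0·tanβl)/(Z_0 + jZ_L·tanβl)
     = 50·(136 + j155)/(-33.1 + j93.4)

Z_in ≈ 50.9 − j90.8 Ω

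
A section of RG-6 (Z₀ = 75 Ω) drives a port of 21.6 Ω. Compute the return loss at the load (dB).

Γ = (21.6 − 75)/(21.6 + 75) = -0.553
RL = −20·log₁₀|Γ| = −20·log₁₀(0.553)

RL ≈ 5.15 dB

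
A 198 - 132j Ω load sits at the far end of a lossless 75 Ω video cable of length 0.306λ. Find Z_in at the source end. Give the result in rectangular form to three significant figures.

βl = 2π × 0.306 = 110°
tan(βl) = tan(110°) = -2.72
Z_in = Z_0·(Z_L + jZ_0·tanβl)/(Z_0 + jZ_L·tanβl)
     = 75·(198 − j336)/(-285 − j539)

Z_in ≈ 25.2 + j40.8 Ω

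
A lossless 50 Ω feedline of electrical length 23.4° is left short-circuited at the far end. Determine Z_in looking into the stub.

tan(βl) = 0.433
For a short-circuited stub, Z_in = jZ_0·tan(βl)

Z_in ≈ +j21.6 Ω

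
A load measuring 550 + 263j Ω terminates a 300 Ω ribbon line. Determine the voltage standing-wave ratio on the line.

Γ = (Z_L − Z_0)/(Z_L + Z_0) = (250 + j263)/(850 + j263)
|Γ| = 363/890 = 0.408
VSWR = (1 + |Γ|)/(1 − |Γ|) = 1.41/0.592

VSWR ≈ 2.38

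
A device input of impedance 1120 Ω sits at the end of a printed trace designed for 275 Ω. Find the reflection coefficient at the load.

Γ = 0.606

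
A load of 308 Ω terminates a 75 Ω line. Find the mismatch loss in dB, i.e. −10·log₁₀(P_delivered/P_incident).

Γ = (308 − 75)/(308 + 75) = 0.608
|Γ|² = 0.37, so P_del/P_inc = 1 − |Γ|² = 0.63
ML = −10·log₁₀(1 − |Γ|²)

mismatch loss ≈ 2.01 dB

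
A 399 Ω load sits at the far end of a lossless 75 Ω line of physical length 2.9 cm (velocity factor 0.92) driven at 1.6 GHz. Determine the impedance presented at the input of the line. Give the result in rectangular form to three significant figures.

λ = v/f = 0.92·c / 1.6 GHz = 0.172 m
βl = 2π·l/λ = 2π × 0.168 = 60.5°
tan(βl) = tan(60.5°) = 1.77
Z_in = Z_0·(Z_L + jZ_0·tanβl)/(Z_0 + jZ_L·tanβl)
     = 75·(399 + j133)/(75 + j706)

Z_in ≈ 18.4 − j40.4 Ω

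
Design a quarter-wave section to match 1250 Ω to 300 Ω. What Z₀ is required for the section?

Z_qwt = √(Z_0·R_L) = √(300 × 1250) = √375000

Z_qwt ≈ 612 Ω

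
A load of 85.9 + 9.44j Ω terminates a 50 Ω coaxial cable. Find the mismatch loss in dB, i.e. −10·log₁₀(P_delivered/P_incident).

Γ = (35.9 + j9.44)/(135.9 + j9.44), |Γ| = 0.272
|Γ|² = 0.0742, so P_del/P_inc = 1 − |Γ|² = 0.926
ML = −10·log₁₀(1 − |Γ|²)

mismatch loss ≈ 0.335 dB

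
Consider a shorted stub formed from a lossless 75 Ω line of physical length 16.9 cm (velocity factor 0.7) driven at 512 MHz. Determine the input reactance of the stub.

X_in ≈ -46.3 Ω (capacitive)

λ = v/f = 0.7·c / 512 MHz = 0.41 m
βl = 2π·l/λ = 2π × 0.412 = 148°
tan(βl) = -0.617
For a shorted stub, Z_in = jZ_0·tan(βl)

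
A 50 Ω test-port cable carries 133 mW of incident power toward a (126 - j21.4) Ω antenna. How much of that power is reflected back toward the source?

|Γ| = |(76 − j21.4)/(176 − j21.4)| = 0.445
|Γ|² = 0.198
P_refl = |Γ|²·P_inc = 26.4 mW, P_del = (1 − |Γ|²)·P_inc = 107 mW

P_reflected ≈ 26.4 mW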